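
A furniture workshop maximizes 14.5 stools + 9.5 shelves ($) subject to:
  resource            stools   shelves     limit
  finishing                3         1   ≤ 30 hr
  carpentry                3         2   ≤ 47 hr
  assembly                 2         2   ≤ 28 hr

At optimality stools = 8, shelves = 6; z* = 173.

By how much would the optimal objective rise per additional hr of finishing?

2.5

Binding: finishing and assembly. Non-binding: carpentry (11 unused).
By complementary slackness, y = 0 for the non-binding constraint.
Dual feasibility on the basic columns requires 3·y_finishing + 2·y_assembly = 14.5, 1·y_finishing + 2·y_assembly = 9.5.
Solving: y_finishing = 2.5, y_assembly = 3.5.
Shadow price of finishing = 2.5.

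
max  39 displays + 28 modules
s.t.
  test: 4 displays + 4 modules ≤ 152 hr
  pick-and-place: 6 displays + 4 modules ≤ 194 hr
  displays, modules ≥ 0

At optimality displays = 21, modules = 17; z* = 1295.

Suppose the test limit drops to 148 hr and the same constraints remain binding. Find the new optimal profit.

1289

Check each constraint at x*: test 152/152 (tight); pick-and-place 194/194 (tight).
The binding rows give the dual system: 4·y_test + 6·y_pick-and-place = 39 and 4·y_test + 4·y_pick-and-place = 28.
This yields shadow prices y_test = 1.5, y_pick-and-place = 5.5.
Δz = y_test·Δb = 1.5 × (-4) = -6, so new z* = 1295 − 6 = 1289.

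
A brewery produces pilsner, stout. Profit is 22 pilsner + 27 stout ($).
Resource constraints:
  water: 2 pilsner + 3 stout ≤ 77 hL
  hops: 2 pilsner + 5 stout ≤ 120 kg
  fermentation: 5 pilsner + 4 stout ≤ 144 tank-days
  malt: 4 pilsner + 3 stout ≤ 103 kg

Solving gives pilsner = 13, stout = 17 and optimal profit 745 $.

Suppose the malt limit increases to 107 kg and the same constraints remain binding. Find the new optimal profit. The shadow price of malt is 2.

753

Δb = 4, so new z* = 745 + (2)·(4) = 745 + 8 = 753.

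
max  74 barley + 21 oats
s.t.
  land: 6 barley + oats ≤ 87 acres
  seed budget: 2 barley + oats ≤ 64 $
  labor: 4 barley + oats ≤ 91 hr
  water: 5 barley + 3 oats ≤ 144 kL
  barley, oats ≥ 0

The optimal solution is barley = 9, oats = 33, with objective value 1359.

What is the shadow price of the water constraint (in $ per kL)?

4

At the optimum: land uses 87 of 87 (binding); seed budget uses 51 of 64 (slack = 13); labor uses 69 of 91 (slack = 22); water uses 144 of 144 (binding).
Since seed budget, labor are not tight, their duals are 0.
Dual feasibility on the basic columns requires 6·y_land + 5·y_water = 74, 1·y_land + 3·y_water = 21.
This yields shadow prices y_land = 9, y_water = 4.
Shadow price of water = 4.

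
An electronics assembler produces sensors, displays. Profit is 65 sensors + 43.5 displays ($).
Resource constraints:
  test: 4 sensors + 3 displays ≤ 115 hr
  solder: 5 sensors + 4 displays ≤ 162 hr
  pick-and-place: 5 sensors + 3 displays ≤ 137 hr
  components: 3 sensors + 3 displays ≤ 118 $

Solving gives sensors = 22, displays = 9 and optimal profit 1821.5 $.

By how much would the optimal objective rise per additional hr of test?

At the optimum: test uses 115 of 115 (binding); solder uses 146 of 162 (slack = 16); pick-and-place uses 137 of 137 (binding); components uses 93 of 118 (slack = 25).
Since solder, components are not tight, their duals are 0.
The binding rows give the dual system: 4·y_test + 5·y_pick-and-place = 65 and 3·y_test + 3·y_pick-and-place = 43.5.
This yields shadow prices y_test = 7.5, y_pick-and-place = 7.
Shadow price of test = 7.5.

7.5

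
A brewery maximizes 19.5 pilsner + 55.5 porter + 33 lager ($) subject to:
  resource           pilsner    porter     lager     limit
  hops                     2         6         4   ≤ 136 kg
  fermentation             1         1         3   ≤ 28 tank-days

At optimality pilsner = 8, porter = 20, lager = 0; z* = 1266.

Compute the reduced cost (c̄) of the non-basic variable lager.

At the optimum: hops uses 136 of 136 (binding); fermentation uses 28 of 28 (binding).
Dual feasibility on the basic columns requires 2·y_hops + 1·y_fermentation = 19.5, 6·y_hops + 1·y_fermentation = 55.5.
Solving: y_hops = 9, y_fermentation = 1.5.
Reduced cost of lager: c₃ − yᵀa₃ = 33 − (9·4 + 1.5·3) = 33 − 40.5 = -7.5.

-7.5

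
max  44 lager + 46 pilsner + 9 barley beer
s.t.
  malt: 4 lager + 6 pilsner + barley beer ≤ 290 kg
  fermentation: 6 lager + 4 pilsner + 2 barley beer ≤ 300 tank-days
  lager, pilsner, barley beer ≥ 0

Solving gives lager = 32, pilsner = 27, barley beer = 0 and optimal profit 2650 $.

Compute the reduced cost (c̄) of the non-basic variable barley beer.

-4

Both malt and fermentation are binding at x*.
The binding rows give the dual system: 4·y_malt + 6·y_fermentation = 44 and 6·y_malt + 4·y_fermentation = 46.
This yields shadow prices y_malt = 5, y_fermentation = 4.
Reduced cost of barley beer: c₃ − yᵀa₃ = 9 − (5·1 + 4·2) = 9 − 13 = -4.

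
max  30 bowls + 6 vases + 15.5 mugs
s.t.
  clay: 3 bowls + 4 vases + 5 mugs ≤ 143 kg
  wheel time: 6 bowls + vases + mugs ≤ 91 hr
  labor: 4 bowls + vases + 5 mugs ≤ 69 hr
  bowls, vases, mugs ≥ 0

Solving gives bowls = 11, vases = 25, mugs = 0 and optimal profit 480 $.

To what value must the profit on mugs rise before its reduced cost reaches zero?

Binding: wheel time and labor. Non-binding: clay (10 unused).
Since clay is not tight, its dual is 0.
From A_Bᵀ y = c: 6·y_wheel time + 4·y_labor = 30; 1·y_wheel time + 1·y_labor = 6.
Solving: y_wheel time = 3, y_labor = 3.
mugs enters the basis when its profit ≥ yᵀa₃ = 3·1 + 3·5 = 18.

18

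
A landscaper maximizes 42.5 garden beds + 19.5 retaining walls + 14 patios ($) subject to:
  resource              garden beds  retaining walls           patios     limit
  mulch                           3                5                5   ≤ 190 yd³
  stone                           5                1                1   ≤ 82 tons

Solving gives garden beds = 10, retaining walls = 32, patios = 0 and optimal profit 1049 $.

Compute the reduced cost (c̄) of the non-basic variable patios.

At the optimum: mulch uses 190 of 190 (binding); stone uses 82 of 82 (binding).
Dual feasibility on the basic columns requires 3·y_mulch + 5·y_stone = 42.5, 5·y_mulch + 1·y_stone = 19.5.
→ y_mulch = 2.5 and y_stone = 7.
Reduced cost of patios: c₃ − yᵀa₃ = 14 − (2.5·5 + 7·1) = 14 − 19.5 = -5.5.

-5.5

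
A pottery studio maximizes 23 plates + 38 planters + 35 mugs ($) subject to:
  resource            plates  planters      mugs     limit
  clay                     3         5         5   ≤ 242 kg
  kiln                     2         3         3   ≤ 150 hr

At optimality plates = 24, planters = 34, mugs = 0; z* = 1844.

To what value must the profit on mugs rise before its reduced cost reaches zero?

Check each constraint at x*: clay 242/242 (tight); kiln 150/150 (tight).
The binding rows give the dual system: 3·y_clay + 2·y_kiln = 23 and 5·y_clay + 3·y_kiln = 38.
→ y_clay = 7 and y_kiln = 1.
mugs enters the basis when its profit ≥ yᵀa₃ = 7·5 + 1·3 = 38.

38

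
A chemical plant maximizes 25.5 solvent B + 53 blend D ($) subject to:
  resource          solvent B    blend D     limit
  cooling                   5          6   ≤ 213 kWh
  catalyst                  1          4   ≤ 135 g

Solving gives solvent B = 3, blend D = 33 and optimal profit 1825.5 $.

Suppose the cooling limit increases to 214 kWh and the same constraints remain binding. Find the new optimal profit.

1829

At the optimum: cooling uses 213 of 213 (binding); catalyst uses 135 of 135 (binding).
From A_Bᵀ y = c: 5·y_cooling + 1·y_catalyst = 25.5; 6·y_cooling + 4·y_catalyst = 53.
Solving: y_cooling = 3.5, y_catalyst = 8.
Δz = y_cooling·Δb = 3.5 × (1) = 3.5, so new z* = 1825.5 + 3.5 = 1829.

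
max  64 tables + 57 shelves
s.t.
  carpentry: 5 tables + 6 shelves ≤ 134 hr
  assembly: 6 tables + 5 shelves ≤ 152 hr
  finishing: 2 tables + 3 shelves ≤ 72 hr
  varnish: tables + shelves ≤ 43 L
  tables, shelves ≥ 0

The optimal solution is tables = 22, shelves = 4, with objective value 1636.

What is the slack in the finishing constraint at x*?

16

finishing used = 2·22 + 3·4 = 56; slack = 72 − 56 = 16.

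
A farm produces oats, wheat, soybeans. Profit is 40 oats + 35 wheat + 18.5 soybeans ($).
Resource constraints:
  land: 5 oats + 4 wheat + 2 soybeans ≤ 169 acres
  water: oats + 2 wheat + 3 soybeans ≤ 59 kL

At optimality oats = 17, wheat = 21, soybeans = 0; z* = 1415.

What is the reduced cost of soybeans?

-4

Both land and water are binding at x*.
The binding rows give the dual system: 5·y_land + 1·y_water = 40 and 4·y_land + 2·y_water = 35.
→ y_land = 7.5 and y_water = 2.5.
Reduced cost of soybeans: c₃ − yᵀa₃ = 18.5 − (7.5·2 + 2.5·3) = 18.5 − 22.5 = -4.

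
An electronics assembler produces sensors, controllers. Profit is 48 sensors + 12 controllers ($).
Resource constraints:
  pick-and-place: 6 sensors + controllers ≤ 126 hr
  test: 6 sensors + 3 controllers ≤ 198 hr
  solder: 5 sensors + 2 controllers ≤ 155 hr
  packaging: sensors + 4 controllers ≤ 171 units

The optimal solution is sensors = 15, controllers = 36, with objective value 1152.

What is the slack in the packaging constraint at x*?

12

packaging used = 1·15 + 4·36 = 159; slack = 171 − 159 = 12.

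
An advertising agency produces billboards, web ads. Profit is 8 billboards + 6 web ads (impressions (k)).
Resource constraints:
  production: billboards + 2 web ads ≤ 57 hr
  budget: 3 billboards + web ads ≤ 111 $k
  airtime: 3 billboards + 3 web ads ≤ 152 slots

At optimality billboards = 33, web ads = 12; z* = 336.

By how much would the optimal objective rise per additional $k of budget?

Binding: production and budget. Non-binding: airtime (17 unused).
Slack constraints have shadow price 0 (complementary slackness).
From A_Bᵀ y = c: 1·y_production + 3·y_budget = 8; 2·y_production + 1·y_budget = 6.
→ y_production = 2 and y_budget = 2.
Shadow price of budget = 2.

2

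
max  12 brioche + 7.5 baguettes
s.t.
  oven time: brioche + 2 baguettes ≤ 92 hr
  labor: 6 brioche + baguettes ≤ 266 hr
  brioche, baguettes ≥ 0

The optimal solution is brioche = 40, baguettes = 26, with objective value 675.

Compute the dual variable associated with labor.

1.5

At the optimum: oven time uses 92 of 92 (binding); labor uses 266 of 266 (binding).
The binding rows give the dual system: 1·y_oven time + 6·y_labor = 12 and 2·y_oven time + 1·y_labor = 7.5.
This yields shadow prices y_oven time = 3, y_labor = 1.5.
Shadow price of labor = 1.5.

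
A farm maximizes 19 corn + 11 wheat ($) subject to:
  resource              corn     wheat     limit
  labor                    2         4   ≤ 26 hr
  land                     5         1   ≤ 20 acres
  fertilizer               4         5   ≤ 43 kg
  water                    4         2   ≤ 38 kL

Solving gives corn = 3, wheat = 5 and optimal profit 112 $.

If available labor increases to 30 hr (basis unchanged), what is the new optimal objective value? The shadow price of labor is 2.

Δb = 4, so new z* = 112 + (2)·(4) = 112 + 8 = 120.

120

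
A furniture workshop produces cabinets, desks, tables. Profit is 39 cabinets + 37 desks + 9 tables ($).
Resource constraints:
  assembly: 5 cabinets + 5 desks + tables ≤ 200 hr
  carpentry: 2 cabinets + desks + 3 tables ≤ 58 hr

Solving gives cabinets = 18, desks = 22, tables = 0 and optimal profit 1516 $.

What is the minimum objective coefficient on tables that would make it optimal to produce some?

Both assembly and carpentry are binding at x*.
The binding rows give the dual system: 5·y_assembly + 2·y_carpentry = 39 and 5·y_assembly + 1·y_carpentry = 37.
→ y_assembly = 7 and y_carpentry = 2.
tables enters the basis when its profit ≥ yᵀa₃ = 7·1 + 2·3 = 13.

13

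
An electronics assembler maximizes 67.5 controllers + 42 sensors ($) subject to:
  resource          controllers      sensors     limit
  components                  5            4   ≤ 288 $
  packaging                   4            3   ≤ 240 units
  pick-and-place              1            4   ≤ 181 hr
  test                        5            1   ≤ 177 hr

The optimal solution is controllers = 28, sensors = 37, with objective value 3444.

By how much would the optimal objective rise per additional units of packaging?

Binding: components and test. Non-binding: packaging (17 unused), pick-and-place (5 unused).
By complementary slackness, y = 0 for the non-binding constraints.
From A_Bᵀ y = c: 5·y_components + 5·y_test = 67.5; 4·y_components + 1·y_test = 42.
This yields shadow prices y_components = 9.5, y_test = 4.
Shadow price of packaging = 0.

0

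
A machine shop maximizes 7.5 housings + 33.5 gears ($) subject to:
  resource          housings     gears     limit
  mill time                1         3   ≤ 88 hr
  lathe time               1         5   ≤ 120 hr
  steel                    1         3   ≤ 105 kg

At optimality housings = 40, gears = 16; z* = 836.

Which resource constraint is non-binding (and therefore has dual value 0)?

mill time: 88/88 (binding)
lathe time: 120/120 (binding)
steel: 88/105 (slack 17)
By complementary slackness, a constraint with positive slack has shadow price 0 → steel.

steel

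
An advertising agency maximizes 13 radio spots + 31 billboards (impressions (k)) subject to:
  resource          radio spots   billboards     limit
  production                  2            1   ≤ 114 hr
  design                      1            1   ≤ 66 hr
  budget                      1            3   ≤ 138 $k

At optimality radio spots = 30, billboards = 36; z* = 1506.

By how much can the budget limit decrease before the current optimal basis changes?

36

Binding constraints: design, budget. The basis is B = [[1,1],[1,3]] with det 2.
Per unit decrease in budget, x* moves by d = (0.5, -0.5).
The basis stays optimal until production becomes binding; allowable decrease = 36 $k.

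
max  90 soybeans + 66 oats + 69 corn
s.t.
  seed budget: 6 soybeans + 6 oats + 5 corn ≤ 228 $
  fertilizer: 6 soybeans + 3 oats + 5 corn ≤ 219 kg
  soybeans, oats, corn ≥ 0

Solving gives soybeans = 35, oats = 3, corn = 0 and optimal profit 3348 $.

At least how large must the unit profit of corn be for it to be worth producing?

Check each constraint at x*: seed budget 228/228 (tight); fertilizer 219/219 (tight).
The binding rows give the dual system: 6·y_seed budget + 6·y_fertilizer = 90 and 6·y_seed budget + 3·y_fertilizer = 66.
→ y_seed budget = 7 and y_fertilizer = 8.
corn enters the basis when its profit ≥ yᵀa₃ = 7·5 + 8·5 = 75.

75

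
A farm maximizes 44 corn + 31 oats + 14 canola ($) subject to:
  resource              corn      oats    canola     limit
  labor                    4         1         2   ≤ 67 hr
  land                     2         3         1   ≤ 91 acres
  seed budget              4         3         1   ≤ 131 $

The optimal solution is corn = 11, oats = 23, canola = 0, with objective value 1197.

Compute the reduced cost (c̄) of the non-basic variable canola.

-8

At the optimum: labor uses 67 of 67 (binding); land uses 91 of 91 (binding); seed budget uses 113 of 131 (slack = 18).
By complementary slackness, y = 0 for the non-binding constraint.
The binding rows give the dual system: 4·y_labor + 2·y_land = 44 and 1·y_labor + 3·y_land = 31.
Solving: y_labor = 7, y_land = 8.
Reduced cost of canola: c₃ − yᵀa₃ = 14 − (7·2 + 8·1) = 14 − 22 = -8.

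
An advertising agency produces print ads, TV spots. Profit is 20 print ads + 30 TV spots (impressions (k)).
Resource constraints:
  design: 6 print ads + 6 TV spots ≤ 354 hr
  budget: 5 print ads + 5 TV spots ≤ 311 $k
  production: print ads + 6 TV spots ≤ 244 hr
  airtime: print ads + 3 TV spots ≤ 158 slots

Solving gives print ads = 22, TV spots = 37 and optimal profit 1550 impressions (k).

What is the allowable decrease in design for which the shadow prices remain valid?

110

Binding constraints: design, production. The basis is B = [[6,6],[1,6]] with det 30.
Per unit decrease in design, x* moves by d = (-0.2, 0.0333).
The basis stays optimal until print ads reaches 0; allowable decrease = 110 hr.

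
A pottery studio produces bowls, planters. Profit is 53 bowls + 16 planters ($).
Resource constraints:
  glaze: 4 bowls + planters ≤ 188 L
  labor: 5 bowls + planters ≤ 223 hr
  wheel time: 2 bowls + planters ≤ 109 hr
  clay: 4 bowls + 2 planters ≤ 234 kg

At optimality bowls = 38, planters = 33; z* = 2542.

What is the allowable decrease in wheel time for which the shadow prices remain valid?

Binding constraints: labor, wheel time. The basis is B = [[5,1],[2,1]] with det 3.
Per unit decrease in wheel time, x* moves by d = (0.3333, -1.6667).
The basis stays optimal until planters reaches 0; allowable decrease = 19.8 hr.

19.8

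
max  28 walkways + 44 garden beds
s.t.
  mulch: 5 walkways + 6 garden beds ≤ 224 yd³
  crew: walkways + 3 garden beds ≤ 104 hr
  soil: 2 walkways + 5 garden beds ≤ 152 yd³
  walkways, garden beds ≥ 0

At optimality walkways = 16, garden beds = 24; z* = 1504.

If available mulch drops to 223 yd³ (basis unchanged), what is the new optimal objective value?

1500

Check each constraint at x*: mulch 224/224 (tight); crew 88/104 (slack 16); soil 152/152 (tight).
By complementary slackness, y = 0 for the non-binding constraint.
From A_Bᵀ y = c: 5·y_mulch + 2·y_soil = 28; 6·y_mulch + 5·y_soil = 44.
Solving: y_mulch = 4, y_soil = 4.
Δz = y_mulch·Δb = 4 × (-1) = -4, so new z* = 1504 − 4 = 1500.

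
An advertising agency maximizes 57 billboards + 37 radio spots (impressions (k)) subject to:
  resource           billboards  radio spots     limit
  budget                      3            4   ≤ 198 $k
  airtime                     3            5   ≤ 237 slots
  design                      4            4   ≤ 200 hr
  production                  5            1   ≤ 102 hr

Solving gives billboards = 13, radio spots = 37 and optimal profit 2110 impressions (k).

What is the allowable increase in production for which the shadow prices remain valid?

Binding constraints: design, production. The basis is B = [[4,4],[5,1]] with det -16.
Per unit increase in production, x* moves by d = (0.25, -0.25).
The basis stays optimal until radio spots reaches 0; allowable increase = 148 hr.

148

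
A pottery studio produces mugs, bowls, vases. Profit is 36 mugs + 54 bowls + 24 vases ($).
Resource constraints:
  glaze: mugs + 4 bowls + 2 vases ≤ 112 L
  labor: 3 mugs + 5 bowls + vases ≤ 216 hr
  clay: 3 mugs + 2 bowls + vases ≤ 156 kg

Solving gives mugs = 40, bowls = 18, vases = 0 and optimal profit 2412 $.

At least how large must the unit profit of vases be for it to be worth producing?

At the optimum: glaze uses 112 of 112 (binding); labor uses 210 of 216 (slack = 6); clay uses 156 of 156 (binding).
Slack constraints have shadow price 0 (complementary slackness).
Dual feasibility on the basic columns requires 1·y_glaze + 3·y_clay = 36, 4·y_glaze + 2·y_clay = 54.
This yields shadow prices y_glaze = 9, y_clay = 9.
vases enters the basis when its profit ≥ yᵀa₃ = 9·2 + 9·1 = 27.

27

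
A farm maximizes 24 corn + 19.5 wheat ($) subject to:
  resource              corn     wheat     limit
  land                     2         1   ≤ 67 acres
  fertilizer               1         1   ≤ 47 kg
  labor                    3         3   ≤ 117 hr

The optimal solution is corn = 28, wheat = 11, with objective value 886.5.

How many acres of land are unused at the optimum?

0

land used = 2·28 + 1·11 = 67; slack = 67 − 67 = 0.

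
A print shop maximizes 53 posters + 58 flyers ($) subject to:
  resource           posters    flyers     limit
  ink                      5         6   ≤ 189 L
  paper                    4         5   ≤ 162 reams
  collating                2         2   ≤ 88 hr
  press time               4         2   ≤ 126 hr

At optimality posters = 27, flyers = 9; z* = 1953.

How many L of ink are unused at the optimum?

ink used = 5·27 + 6·9 = 189; slack = 189 − 189 = 0.

0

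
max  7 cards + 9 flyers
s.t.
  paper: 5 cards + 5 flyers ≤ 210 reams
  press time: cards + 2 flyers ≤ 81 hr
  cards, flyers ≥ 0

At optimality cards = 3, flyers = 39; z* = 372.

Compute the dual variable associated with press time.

2

At the optimum: paper uses 210 of 210 (binding); press time uses 81 of 81 (binding).
The binding rows give the dual system: 5·y_paper + 1·y_press time = 7 and 5·y_paper + 2·y_press time = 9.
Solving: y_paper = 1, y_press time = 2.
Shadow price of press time = 2.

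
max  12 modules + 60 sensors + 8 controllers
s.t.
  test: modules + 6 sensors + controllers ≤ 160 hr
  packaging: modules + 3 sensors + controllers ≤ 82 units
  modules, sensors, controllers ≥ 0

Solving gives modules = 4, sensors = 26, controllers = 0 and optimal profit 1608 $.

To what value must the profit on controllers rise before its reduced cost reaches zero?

12

At the optimum: test uses 160 of 160 (binding); packaging uses 82 of 82 (binding).
The binding rows give the dual system: 1·y_test + 1·y_packaging = 12 and 6·y_test + 3·y_packaging = 60.
Solving: y_test = 8, y_packaging = 4.
controllers enters the basis when its profit ≥ yᵀa₃ = 8·1 + 4·1 = 12.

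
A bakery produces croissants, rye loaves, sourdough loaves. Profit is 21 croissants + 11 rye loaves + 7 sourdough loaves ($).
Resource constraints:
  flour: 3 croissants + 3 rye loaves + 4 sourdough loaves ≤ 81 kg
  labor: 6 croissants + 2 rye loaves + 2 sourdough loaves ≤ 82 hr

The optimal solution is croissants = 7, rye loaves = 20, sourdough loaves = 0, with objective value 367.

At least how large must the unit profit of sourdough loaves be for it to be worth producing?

At the optimum: flour uses 81 of 81 (binding); labor uses 82 of 82 (binding).
From A_Bᵀ y = c: 3·y_flour + 6·y_labor = 21; 3·y_flour + 2·y_labor = 11.
Solving: y_flour = 2, y_labor = 2.5.
sourdough loaves enters the basis when its profit ≥ yᵀa₃ = 2·4 + 2.5·2 = 13.

13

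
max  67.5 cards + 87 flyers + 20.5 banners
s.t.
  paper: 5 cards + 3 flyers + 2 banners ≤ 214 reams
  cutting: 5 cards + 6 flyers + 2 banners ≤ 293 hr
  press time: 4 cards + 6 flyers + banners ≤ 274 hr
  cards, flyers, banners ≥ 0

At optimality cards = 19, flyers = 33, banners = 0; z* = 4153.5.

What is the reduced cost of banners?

-3.5

Check each constraint at x*: paper 194/214 (slack 20); cutting 293/293 (tight); press time 274/274 (tight).
Since paper is not tight, its dual is 0.
The binding rows give the dual system: 5·y_cutting + 4·y_press time = 67.5 and 6·y_cutting + 6·y_press time = 87.
→ y_cutting = 9.5 and y_press time = 5.
Reduced cost of banners: c₃ − yᵀa₃ = 20.5 − (9.5·2 + 5·1) = 20.5 − 24 = -3.5.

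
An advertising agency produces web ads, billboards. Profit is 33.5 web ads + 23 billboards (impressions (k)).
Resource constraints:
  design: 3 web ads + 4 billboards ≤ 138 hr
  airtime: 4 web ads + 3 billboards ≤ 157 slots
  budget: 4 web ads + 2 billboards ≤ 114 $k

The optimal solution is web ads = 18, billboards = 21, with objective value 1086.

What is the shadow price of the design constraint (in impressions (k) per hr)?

At the optimum: design uses 138 of 138 (binding); airtime uses 135 of 157 (slack = 22); budget uses 114 of 114 (binding).
Since airtime is not tight, its dual is 0.
Dual feasibility on the basic columns requires 3·y_design + 4·y_budget = 33.5, 4·y_design + 2·y_budget = 23.
This yields shadow prices y_design = 2.5, y_budget = 6.5.
Shadow price of design = 2.5.

2.5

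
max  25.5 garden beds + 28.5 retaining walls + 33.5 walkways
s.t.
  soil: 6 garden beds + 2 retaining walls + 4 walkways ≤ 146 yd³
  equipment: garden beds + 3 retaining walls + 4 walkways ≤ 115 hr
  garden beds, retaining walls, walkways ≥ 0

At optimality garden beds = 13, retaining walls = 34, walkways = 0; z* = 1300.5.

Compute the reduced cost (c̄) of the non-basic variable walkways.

Both soil and equipment are binding at x*.
Dual feasibility on the basic columns requires 6·y_soil + 1·y_equipment = 25.5, 2·y_soil + 3·y_equipment = 28.5.
Solving: y_soil = 3, y_equipment = 7.5.
Reduced cost of walkways: c₃ − yᵀa₃ = 33.5 − (3·4 + 7.5·4) = 33.5 − 42 = -8.5.

-8.5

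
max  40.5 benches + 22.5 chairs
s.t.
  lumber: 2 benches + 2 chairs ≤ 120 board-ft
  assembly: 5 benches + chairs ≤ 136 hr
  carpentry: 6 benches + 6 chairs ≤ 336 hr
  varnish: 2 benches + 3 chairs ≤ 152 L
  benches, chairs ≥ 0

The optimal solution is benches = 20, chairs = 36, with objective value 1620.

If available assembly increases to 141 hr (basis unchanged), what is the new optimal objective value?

At the optimum: lumber uses 112 of 120 (slack = 8); assembly uses 136 of 136 (binding); carpentry uses 336 of 336 (binding); varnish uses 148 of 152 (slack = 4).
Slack constraints have shadow price 0 (complementary slackness).
Dual feasibility on the basic columns requires 5·y_assembly + 6·y_carpentry = 40.5, 1·y_assembly + 6·y_carpentry = 22.5.
→ y_assembly = 4.5 and y_carpentry = 3.
Δz = y_assembly·Δb = 4.5 × (5) = 22.5, so new z* = 1620 + 22.5 = 1642.5.

1642.5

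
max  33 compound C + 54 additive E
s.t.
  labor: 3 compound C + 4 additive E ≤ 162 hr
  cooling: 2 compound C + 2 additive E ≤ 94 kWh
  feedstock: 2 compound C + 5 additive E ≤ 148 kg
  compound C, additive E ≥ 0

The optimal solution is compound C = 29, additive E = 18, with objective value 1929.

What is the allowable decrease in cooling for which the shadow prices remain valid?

Binding constraints: cooling, feedstock. The basis is B = [[2,2],[2,5]] with det 6.
Per unit decrease in cooling, x* moves by d = (-0.8333, 0.3333).
The basis stays optimal until compound C reaches 0; allowable decrease = 34.8 kWh.

34.8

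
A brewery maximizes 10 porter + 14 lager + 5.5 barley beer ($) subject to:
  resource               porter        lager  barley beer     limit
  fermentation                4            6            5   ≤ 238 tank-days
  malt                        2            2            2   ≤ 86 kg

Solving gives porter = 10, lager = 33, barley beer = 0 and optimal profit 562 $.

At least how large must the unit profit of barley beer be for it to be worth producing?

Both fermentation and malt are binding at x*.
The binding rows give the dual system: 4·y_fermentation + 2·y_malt = 10 and 6·y_fermentation + 2·y_malt = 14.
→ y_fermentation = 2 and y_malt = 1.
barley beer enters the basis when its profit ≥ yᵀa₃ = 2·5 + 1·2 = 12.

12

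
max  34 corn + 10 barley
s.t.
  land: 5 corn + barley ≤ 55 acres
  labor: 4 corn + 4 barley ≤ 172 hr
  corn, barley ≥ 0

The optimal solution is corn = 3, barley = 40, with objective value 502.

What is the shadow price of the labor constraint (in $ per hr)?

1

Both land and labor are binding at x*.
From A_Bᵀ y = c: 5·y_land + 4·y_labor = 34; 1·y_land + 4·y_labor = 10.
Solving: y_land = 6, y_labor = 1.
Shadow price of labor = 1.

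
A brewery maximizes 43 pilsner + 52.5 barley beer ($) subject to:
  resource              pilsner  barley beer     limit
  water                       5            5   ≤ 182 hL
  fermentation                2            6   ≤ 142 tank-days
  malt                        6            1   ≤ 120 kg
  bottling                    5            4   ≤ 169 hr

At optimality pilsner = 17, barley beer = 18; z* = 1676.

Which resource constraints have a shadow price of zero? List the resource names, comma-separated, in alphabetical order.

water: 175/182 (slack 7)
fermentation: 142/142 (binding)
malt: 120/120 (binding)
bottling: 157/169 (slack 12)
By complementary slackness, a constraint with positive slack has shadow price 0 → bottling, water.

bottling, water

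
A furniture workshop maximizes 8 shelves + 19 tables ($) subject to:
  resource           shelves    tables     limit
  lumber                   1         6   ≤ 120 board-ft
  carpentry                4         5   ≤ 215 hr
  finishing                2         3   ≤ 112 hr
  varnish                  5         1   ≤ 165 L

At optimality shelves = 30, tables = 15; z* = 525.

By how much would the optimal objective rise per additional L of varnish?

Binding: lumber and varnish. Non-binding: carpentry (20 unused), finishing (7 unused).
By complementary slackness, y = 0 for the non-binding constraints.
Dual feasibility on the basic columns requires 1·y_lumber + 5·y_varnish = 8, 6·y_lumber + 1·y_varnish = 19.
This yields shadow prices y_lumber = 3, y_varnish = 1.
Shadow price of varnish = 1.

1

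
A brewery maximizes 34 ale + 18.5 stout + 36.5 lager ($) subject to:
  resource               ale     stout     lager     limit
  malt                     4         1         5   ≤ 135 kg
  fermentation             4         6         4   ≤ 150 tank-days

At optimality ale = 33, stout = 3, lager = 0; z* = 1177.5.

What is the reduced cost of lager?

-4

Both malt and fermentation are binding at x*.
From A_Bᵀ y = c: 4·y_malt + 4·y_fermentation = 34; 1·y_malt + 6·y_fermentation = 18.5.
This yields shadow prices y_malt = 6.5, y_fermentation = 2.
Reduced cost of lager: c₃ − yᵀa₃ = 36.5 − (6.5·5 + 2·4) = 36.5 − 40.5 = -4.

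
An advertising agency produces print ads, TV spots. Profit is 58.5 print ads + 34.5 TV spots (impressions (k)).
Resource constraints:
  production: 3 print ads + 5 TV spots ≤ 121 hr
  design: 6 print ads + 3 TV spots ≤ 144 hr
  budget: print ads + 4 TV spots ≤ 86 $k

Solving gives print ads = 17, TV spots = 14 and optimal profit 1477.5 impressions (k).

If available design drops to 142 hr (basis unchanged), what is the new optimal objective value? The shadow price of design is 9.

1459.5

Δb = -2, so new z* = 1477.5 + (9)·(-2) = 1477.5 − 18 = 1459.5.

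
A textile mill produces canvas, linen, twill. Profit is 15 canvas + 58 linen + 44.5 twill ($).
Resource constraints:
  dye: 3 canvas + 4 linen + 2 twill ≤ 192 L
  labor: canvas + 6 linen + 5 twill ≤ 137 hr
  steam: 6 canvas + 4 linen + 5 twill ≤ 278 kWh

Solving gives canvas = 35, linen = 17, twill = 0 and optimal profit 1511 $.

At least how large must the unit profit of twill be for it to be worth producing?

50

At the optimum: dye uses 173 of 192 (slack = 19); labor uses 137 of 137 (binding); steam uses 278 of 278 (binding).
By complementary slackness, y = 0 for the non-binding constraint.
From A_Bᵀ y = c: 1·y_labor + 6·y_steam = 15; 6·y_labor + 4·y_steam = 58.
This yields shadow prices y_labor = 9, y_steam = 1.
twill enters the basis when its profit ≥ yᵀa₃ = 9·5 + 1·5 = 50.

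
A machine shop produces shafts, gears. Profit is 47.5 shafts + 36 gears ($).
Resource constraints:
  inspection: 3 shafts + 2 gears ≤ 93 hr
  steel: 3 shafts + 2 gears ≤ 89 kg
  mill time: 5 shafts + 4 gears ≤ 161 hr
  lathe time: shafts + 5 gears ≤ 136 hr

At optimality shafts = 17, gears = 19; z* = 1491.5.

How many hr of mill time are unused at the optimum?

0

mill time used = 5·17 + 4·19 = 161; slack = 161 − 161 = 0.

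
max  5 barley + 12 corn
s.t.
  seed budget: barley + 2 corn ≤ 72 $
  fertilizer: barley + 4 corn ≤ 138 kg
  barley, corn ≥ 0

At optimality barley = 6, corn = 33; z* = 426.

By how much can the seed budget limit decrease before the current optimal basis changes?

Binding constraints: seed budget, fertilizer. The basis is B = [[1,2],[1,4]] with det 2.
Per unit decrease in seed budget, x* moves by d = (-2, 0.5).
The basis stays optimal until barley reaches 0; allowable decrease = 3 $.

3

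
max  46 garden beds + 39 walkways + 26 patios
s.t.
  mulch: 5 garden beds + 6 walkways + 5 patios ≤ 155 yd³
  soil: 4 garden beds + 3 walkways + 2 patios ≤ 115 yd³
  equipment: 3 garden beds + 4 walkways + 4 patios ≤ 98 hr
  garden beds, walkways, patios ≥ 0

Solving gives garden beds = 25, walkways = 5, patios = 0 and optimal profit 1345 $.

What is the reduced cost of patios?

-2

Binding: mulch and soil. Non-binding: equipment (3 unused).
By complementary slackness, y = 0 for the non-binding constraint.
Dual feasibility on the basic columns requires 5·y_mulch + 4·y_soil = 46, 6·y_mulch + 3·y_soil = 39.
Solving: y_mulch = 2, y_soil = 9.
Reduced cost of patios: c₃ − yᵀa₃ = 26 − (2·5 + 9·2) = 26 − 28 = -2.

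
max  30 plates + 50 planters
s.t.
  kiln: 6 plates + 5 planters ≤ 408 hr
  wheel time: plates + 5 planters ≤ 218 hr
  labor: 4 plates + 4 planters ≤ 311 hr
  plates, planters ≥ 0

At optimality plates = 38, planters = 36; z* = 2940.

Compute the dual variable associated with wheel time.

Binding: kiln and wheel time. Non-binding: labor (15 unused).
Slack constraints have shadow price 0 (complementary slackness).
The binding rows give the dual system: 6·y_kiln + 1·y_wheel time = 30 and 5·y_kiln + 5·y_wheel time = 50.
→ y_kiln = 4 and y_wheel time = 6.
Shadow price of wheel time = 6.

6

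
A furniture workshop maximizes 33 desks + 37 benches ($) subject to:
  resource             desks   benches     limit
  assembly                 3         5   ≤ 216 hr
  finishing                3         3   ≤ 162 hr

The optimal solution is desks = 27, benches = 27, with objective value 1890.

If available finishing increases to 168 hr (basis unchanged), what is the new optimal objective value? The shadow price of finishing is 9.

Δb = 6, so new z* = 1890 + (9)·(6) = 1890 + 54 = 1944.

1944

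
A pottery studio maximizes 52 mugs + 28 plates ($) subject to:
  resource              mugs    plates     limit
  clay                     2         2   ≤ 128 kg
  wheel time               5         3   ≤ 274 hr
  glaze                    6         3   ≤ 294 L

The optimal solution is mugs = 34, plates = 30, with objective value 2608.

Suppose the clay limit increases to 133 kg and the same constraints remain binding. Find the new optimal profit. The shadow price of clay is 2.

Δb = 5, so new z* = 2608 + (2)·(5) = 2608 + 10 = 2618.

2618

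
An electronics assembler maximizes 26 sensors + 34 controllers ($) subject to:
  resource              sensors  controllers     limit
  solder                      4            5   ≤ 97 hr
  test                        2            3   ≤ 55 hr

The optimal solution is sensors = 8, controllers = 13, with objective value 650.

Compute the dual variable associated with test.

Both solder and test are binding at x*.
From A_Bᵀ y = c: 4·y_solder + 2·y_test = 26; 5·y_solder + 3·y_test = 34.
This yields shadow prices y_solder = 5, y_test = 3.
Shadow price of test = 3.

3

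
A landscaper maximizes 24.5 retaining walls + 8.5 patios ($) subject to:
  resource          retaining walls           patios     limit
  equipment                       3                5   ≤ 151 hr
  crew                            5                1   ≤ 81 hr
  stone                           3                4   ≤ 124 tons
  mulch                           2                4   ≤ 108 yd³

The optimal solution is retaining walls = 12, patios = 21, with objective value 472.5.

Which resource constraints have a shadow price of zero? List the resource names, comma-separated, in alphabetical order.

equipment: 141/151 (slack 10)
crew: 81/81 (binding)
stone: 120/124 (slack 4)
mulch: 108/108 (binding)
By complementary slackness, a constraint with positive slack has shadow price 0 → equipment, stone.

equipment, stone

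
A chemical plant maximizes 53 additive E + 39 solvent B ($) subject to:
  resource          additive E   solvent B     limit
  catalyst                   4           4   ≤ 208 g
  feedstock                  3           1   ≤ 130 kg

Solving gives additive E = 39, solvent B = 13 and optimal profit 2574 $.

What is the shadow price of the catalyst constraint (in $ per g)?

Both catalyst and feedstock are binding at x*.
From A_Bᵀ y = c: 4·y_catalyst + 3·y_feedstock = 53; 4·y_catalyst + 1·y_feedstock = 39.
This yields shadow prices y_catalyst = 8, y_feedstock = 7.
Shadow price of catalyst = 8.

8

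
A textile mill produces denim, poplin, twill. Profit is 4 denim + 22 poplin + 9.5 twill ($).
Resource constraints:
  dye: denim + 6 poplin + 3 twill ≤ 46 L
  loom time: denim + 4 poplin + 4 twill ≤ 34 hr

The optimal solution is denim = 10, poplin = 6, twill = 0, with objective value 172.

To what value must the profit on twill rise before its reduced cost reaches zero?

Both dye and loom time are binding at x*.
From A_Bᵀ y = c: 1·y_dye + 1·y_loom time = 4; 6·y_dye + 4·y_loom time = 22.
This yields shadow prices y_dye = 3, y_loom time = 1.
twill enters the basis when its profit ≥ yᵀa₃ = 3·3 + 1·4 = 13.

13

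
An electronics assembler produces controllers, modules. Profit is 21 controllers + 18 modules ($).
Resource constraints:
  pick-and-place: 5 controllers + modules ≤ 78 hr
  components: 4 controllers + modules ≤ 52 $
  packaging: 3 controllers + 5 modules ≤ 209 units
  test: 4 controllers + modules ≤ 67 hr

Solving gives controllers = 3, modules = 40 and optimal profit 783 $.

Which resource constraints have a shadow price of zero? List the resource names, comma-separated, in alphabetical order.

pick-and-place, test

pick-and-place: 55/78 (slack 23)
components: 52/52 (binding)
packaging: 209/209 (binding)
test: 52/67 (slack 15)
By complementary slackness, a constraint with positive slack has shadow price 0 → pick-and-place, test.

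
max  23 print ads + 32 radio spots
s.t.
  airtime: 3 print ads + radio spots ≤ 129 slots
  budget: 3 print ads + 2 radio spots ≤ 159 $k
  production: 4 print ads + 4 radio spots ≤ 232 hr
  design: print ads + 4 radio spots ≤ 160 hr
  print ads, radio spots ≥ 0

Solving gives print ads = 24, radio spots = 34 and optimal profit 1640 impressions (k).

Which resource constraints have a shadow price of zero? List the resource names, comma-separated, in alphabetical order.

airtime, budget

airtime: 106/129 (slack 23)
budget: 140/159 (slack 19)
production: 232/232 (binding)
design: 160/160 (binding)
By complementary slackness, a constraint with positive slack has shadow price 0 → airtime, budget.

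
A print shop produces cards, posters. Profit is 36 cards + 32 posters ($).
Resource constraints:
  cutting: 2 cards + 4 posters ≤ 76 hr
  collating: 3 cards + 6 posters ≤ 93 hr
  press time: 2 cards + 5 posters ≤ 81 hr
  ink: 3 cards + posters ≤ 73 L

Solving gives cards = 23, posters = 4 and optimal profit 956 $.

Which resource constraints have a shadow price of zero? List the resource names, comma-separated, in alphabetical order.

cutting: 62/76 (slack 14)
collating: 93/93 (binding)
press time: 66/81 (slack 15)
ink: 73/73 (binding)
By complementary slackness, a constraint with positive slack has shadow price 0 → cutting, press time.

cutting, press time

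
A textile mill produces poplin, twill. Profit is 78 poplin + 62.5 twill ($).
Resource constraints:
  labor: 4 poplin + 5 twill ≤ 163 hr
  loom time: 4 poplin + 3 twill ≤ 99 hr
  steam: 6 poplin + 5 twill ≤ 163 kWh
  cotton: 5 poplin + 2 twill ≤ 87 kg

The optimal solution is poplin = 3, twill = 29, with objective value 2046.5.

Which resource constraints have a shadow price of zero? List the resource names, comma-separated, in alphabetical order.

labor: 157/163 (slack 6)
loom time: 99/99 (binding)
steam: 163/163 (binding)
cotton: 73/87 (slack 14)
By complementary slackness, a constraint with positive slack has shadow price 0 → cotton, labor.

cotton, labor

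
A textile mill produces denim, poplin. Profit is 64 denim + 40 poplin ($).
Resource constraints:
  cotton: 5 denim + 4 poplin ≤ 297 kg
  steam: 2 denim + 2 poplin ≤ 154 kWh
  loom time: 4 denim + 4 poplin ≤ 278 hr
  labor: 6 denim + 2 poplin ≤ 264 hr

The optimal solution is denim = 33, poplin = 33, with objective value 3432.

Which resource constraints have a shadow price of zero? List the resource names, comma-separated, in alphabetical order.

loom time, steam

cotton: 297/297 (binding)
steam: 132/154 (slack 22)
loom time: 264/278 (slack 14)
labor: 264/264 (binding)
By complementary slackness, a constraint with positive slack has shadow price 0 → loom time, steam.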